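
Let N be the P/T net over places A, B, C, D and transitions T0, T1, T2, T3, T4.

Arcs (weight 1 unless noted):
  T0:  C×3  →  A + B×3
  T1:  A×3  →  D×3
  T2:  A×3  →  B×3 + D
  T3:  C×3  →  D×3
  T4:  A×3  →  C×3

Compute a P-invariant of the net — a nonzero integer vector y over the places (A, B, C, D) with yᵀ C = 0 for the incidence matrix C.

y = (A:3, B:2, C:3, D:3)

Incidence matrix C (rows=places, cols=transitions):
       T0   T1   T2   T3   T4
    A   1   -3   -3    0   -3
    B   3    0    3    0    0
    C  -3    0    0   -3    3
    D   0    3    1    3    0

Candidate y = [3, 2, 3, 3]; check y·C column-wise:
  col T0: 3·1 + 2·3 + 3·-3 + 3·0 = 0
  col T1: 3·-3 + 2·0 + 3·0 + 3·3 = 0
  col T2: 3·-3 + 2·3 + 3·0 + 3·1 = 0
  col T3: 3·0 + 2·0 + 3·-3 + 3·3 = 0
  col T4: 3·-3 + 2·0 + 3·3 + 3·0 = 0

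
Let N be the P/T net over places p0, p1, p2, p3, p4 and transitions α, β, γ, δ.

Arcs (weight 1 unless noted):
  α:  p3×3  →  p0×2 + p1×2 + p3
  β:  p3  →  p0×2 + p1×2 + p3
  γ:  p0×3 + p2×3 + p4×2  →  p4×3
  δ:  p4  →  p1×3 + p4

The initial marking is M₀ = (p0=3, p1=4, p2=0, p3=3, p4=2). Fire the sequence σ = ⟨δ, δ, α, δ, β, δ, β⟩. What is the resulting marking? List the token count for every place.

step 1: fire δ:  (p0=3, p1=4, p2=0, p3=3, p4=2) → (p0=3, p1=7, p2=0, p3=3, p4=2)
step 2: fire δ:  (p0=3, p1=7, p2=0, p3=3, p4=2) → (p0=3, p1=10, p2=0, p3=3, p4=2)
step 3: fire α:  (p0=3, p1=10, p2=0, p3=3, p4=2) → (p0=5, p1=12, p2=0, p3=1, p4=2)
step 4: fire δ:  (p0=5, p1=12, p2=0, p3=1, p4=2) → (p0=5, p1=15, p2=0, p3=1, p4=2)
step 5: fire β:  (p0=5, p1=15, p2=0, p3=1, p4=2) → (p0=7, p1=17, p2=0, p3=1, p4=2)
step 6: fire δ:  (p0=7, p1=17, p2=0, p3=1, p4=2) → (p0=7, p1=20, p2=0, p3=1, p4=2)
step 7: fire β:  (p0=7, p1=20, p2=0, p3=1, p4=2) → (p0=9, p1=22, p2=0, p3=1, p4=2)

(p0=9, p1=22, p2=0, p3=1, p4=2)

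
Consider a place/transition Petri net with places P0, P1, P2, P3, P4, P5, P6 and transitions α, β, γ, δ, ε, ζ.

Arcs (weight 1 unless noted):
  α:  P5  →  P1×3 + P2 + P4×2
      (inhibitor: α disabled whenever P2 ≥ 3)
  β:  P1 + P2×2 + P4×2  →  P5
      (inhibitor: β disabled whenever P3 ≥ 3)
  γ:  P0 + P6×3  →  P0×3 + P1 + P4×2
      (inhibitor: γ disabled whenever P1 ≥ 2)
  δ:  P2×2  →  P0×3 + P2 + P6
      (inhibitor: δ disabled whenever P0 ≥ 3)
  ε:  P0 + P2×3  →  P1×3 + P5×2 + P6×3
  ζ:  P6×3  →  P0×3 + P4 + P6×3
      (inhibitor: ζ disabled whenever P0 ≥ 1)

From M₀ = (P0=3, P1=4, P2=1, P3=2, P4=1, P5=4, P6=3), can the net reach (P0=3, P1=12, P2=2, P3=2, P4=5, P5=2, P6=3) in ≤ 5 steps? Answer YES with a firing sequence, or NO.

step 1: fire α:  (P0=3, P1=4, P2=1, P3=2, P4=1, P5=4, P6=3) → (P0=3, P1=7, P2=2, P3=2, P4=3, P5=3, P6=3)
step 2: fire α:  (P0=3, P1=7, P2=2, P3=2, P4=3, P5=3, P6=3) → (P0=3, P1=10, P2=3, P3=2, P4=5, P5=2, P6=3)
step 3: fire β:  (P0=3, P1=10, P2=3, P3=2, P4=5, P5=2, P6=3) → (P0=3, P1=9, P2=1, P3=2, P4=3, P5=3, P6=3)
step 4: fire α:  (P0=3, P1=9, P2=1, P3=2, P4=3, P5=3, P6=3) → (P0=3, P1=12, P2=2, P3=2, P4=5, P5=2, P6=3)

YES — reachable via ⟨α, α, β, α⟩ (4 firings)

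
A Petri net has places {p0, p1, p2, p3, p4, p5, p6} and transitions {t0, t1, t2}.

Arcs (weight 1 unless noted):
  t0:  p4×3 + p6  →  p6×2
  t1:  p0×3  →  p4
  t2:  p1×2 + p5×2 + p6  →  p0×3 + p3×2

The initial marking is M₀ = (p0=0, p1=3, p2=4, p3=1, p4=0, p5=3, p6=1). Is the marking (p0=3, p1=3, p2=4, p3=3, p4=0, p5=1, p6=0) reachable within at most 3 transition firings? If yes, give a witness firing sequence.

depth 0: 1 marking
depth 1: 2 markings reached so far
depth 2: 3 markings reached so far
depth 3: 3 markings reached so far
(frontier empty at depth 3; search complete)
target is not among the 3 markings reachable within 3 steps

NO — not reachable within 3 firings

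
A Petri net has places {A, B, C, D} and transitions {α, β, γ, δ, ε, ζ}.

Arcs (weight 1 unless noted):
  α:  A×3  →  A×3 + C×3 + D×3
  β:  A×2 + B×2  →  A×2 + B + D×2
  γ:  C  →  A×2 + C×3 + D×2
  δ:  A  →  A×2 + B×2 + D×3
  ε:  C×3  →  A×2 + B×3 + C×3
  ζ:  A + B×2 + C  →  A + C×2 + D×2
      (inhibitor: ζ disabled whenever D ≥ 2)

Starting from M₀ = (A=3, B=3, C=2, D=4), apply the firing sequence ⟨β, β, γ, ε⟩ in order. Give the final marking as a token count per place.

step 1: fire β:  (A=3, B=3, C=2, D=4) → (A=3, B=2, C=2, D=6)
step 2: fire β:  (A=3, B=2, C=2, D=6) → (A=3, B=1, C=2, D=8)
step 3: fire γ:  (A=3, B=1, C=2, D=8) → (A=5, B=1, C=4, D=10)
step 4: fire ε:  (A=5, B=1, C=4, D=10) → (A=7, B=4, C=4, D=10)

(A=7, B=4, C=4, D=10)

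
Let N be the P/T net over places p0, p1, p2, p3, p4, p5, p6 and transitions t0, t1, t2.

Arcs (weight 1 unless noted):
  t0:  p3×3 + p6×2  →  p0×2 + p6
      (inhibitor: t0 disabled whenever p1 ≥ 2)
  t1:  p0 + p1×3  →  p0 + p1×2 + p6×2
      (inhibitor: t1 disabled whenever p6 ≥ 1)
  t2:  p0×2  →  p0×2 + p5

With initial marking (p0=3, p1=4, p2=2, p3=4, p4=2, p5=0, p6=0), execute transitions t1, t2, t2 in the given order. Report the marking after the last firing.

step 1: fire t1:  (p0=3, p1=4, p2=2, p3=4, p4=2, p5=0, p6=0) → (p0=3, p1=3, p2=2, p3=4, p4=2, p5=0, p6=2)
step 2: fire t2:  (p0=3, p1=3, p2=2, p3=4, p4=2, p5=0, p6=2) → (p0=3, p1=3, p2=2, p3=4, p4=2, p5=1, p6=2)
step 3: fire t2:  (p0=3, p1=3, p2=2, p3=4, p4=2, p5=1, p6=2) → (p0=3, p1=3, p2=2, p3=4, p4=2, p5=2, p6=2)

(p0=3, p1=3, p2=2, p3=4, p4=2, p5=2, p6=2)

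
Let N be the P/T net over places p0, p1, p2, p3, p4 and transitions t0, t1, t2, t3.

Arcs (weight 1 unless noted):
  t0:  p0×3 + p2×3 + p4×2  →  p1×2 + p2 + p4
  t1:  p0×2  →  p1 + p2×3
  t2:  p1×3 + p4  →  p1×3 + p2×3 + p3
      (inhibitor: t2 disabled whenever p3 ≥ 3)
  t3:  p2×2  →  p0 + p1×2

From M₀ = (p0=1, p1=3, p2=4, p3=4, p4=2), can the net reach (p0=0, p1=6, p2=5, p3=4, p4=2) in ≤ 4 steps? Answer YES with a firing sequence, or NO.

step 1: fire t3:  (p0=1, p1=3, p2=4, p3=4, p4=2) → (p0=2, p1=5, p2=2, p3=4, p4=2)
step 2: fire t1:  (p0=2, p1=5, p2=2, p3=4, p4=2) → (p0=0, p1=6, p2=5, p3=4, p4=2)

YES — reachable via ⟨t3, t1⟩ (2 firings)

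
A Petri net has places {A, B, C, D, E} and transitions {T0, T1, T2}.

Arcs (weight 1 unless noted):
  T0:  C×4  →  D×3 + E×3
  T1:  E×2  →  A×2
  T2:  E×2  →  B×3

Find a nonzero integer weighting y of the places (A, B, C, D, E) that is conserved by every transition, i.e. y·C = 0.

y = (A:0, B:0, C:3, D:4, E:0)

Incidence matrix C (rows=places, cols=transitions):
       T0   T1   T2
    A   0    2    0
    B   0    0    3
    C  -4    0    0
    D   3    0    0
    E   3   -2   -2

Candidate y = [0, 0, 3, 4, 0]; check y·C column-wise:
  col T0: 3·-4 + 4·3 + 0·3 = 0
  col T1: 0·2 + 3·0 + 4·0 + 0·-2 = 0
  col T2: 0·3 + 3·0 + 4·0 + 0·-2 = 0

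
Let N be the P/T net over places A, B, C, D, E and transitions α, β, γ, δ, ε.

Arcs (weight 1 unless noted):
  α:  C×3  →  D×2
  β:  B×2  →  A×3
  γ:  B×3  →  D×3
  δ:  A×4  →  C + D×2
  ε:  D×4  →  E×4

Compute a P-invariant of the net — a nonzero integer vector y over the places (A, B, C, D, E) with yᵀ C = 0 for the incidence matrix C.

y = (A:2, B:3, C:2, D:3, E:3)

Incidence matrix C (rows=places, cols=transitions):
        α    β    γ    δ    ε
    A   0    3    0   -4    0
    B   0   -2   -3    0    0
    C  -3    0    0    1    0
    D   2    0    3    2   -4
    E   0    0    0    0    4

Candidate y = [2, 3, 2, 3, 3]; check y·C column-wise:
  col α: 2·0 + 3·0 + 2·-3 + 3·2 + 3·0 = 0
  col β: 2·3 + 3·-2 + 2·0 + 3·0 + 3·0 = 0
  col γ: 2·0 + 3·-3 + 2·0 + 3·3 + 3·0 = 0
  col δ: 2·-4 + 3·0 + 2·1 + 3·2 + 3·0 = 0
  col ε: 2·0 + 3·0 + 2·0 + 3·-4 + 3·4 = 0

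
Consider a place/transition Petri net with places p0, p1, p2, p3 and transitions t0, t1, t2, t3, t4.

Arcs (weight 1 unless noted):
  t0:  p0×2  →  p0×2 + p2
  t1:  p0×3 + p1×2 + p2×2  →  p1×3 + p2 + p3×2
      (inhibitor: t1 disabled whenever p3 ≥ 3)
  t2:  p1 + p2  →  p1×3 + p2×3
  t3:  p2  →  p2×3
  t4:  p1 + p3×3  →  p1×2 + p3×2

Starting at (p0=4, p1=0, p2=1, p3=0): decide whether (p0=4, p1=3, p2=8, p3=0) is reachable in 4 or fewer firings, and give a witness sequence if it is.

depth 0: 1 marking
depth 1: 3 markings reached so far
depth 2: 5 markings reached so far
depth 3: 7 markings reached so far
depth 4: 9 markings reached so far
target is not among the 9 markings reachable within 4 steps

NO — not reachable within 4 firings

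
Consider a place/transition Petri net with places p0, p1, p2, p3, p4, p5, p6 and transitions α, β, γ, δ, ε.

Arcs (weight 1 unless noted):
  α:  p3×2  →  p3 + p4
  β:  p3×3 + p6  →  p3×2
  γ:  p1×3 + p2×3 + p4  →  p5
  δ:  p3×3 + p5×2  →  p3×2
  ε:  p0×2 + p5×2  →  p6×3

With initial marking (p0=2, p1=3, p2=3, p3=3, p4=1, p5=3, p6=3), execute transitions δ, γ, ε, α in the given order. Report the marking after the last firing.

step 1: fire δ:  (p0=2, p1=3, p2=3, p3=3, p4=1, p5=3, p6=3) → (p0=2, p1=3, p2=3, p3=2, p4=1, p5=1, p6=3)
step 2: fire γ:  (p0=2, p1=3, p2=3, p3=2, p4=1, p5=1, p6=3) → (p0=2, p1=0, p2=0, p3=2, p4=0, p5=2, p6=3)
step 3: fire ε:  (p0=2, p1=0, p2=0, p3=2, p4=0, p5=2, p6=3) → (p0=0, p1=0, p2=0, p3=2, p4=0, p5=0, p6=6)
step 4: fire α:  (p0=0, p1=0, p2=0, p3=2, p4=0, p5=0, p6=6) → (p0=0, p1=0, p2=0, p3=1, p4=1, p5=0, p6=6)

(p0=0, p1=0, p2=0, p3=1, p4=1, p5=0, p6=6)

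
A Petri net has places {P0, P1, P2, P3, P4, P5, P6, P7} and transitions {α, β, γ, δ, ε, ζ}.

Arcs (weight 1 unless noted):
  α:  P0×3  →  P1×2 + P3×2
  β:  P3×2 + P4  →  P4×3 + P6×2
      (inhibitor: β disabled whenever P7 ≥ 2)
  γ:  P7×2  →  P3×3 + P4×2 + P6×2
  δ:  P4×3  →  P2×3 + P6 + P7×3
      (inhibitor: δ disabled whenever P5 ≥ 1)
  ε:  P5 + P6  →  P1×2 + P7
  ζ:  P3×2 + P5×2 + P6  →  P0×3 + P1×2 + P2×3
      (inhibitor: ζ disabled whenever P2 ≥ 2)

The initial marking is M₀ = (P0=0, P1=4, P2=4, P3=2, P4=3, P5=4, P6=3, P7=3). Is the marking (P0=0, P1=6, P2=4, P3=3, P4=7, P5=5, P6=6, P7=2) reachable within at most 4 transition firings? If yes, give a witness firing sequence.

depth 0: 1 marking
depth 1: 3 markings reached so far
depth 2: 6 markings reached so far
depth 3: 11 markings reached so far
depth 4: 16 markings reached so far
target is not among the 16 markings reachable within 4 steps

NO — not reachable within 4 firings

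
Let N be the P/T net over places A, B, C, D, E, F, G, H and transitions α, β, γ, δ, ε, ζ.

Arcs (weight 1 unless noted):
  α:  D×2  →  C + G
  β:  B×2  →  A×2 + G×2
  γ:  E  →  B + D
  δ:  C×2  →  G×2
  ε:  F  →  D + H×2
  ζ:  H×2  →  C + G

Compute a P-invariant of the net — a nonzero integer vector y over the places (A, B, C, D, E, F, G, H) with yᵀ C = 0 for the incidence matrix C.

Incidence matrix C (rows=places, cols=transitions):
        α    β    γ    δ    ε    ζ
    A   0    2    0    0    0    0
    B   0   -2    1    0    0    0
    C   1    0    0   -2    0    1
    D  -2    0    1    0    1    0
    E   0    0   -1    0    0    0
    F   0    0    0    0   -1    0
    G   1    2    0    2    0    1
    H   0    0    0    0    2   -2

Candidate y = [1, 1, 0, 0, 1, 0, 0, 0]; check y·C column-wise:
  col α: 1·0 + 1·0 + 0·1 + 0·-2 + 1·0 + 0·1 = 0
  col β: 1·2 + 1·-2 + 1·0 + 0·2 = 0
  col γ: 1·0 + 1·1 + 0·1 + 1·-1 = 0
  col δ: 1·0 + 1·0 + 0·-2 + 1·0 + 0·2 = 0
  col ε: 1·0 + 1·0 + 0·1 + 1·0 + 0·-1 + 0·2 = 0
  col ζ: 1·0 + 1·0 + 0·1 + 1·0 + 0·1 + 0·-2 = 0

y = (A:1, B:1, C:0, D:0, E:1, F:0, G:0, H:0)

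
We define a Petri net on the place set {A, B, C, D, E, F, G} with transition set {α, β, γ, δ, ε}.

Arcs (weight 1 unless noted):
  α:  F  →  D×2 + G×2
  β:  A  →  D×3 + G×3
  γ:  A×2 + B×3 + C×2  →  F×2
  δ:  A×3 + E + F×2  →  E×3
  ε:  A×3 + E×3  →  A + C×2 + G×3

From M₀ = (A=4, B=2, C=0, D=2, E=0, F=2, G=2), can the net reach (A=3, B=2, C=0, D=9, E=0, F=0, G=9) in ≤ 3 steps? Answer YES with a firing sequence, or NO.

step 1: fire α:  (A=4, B=2, C=0, D=2, E=0, F=2, G=2) → (A=4, B=2, C=0, D=4, E=0, F=1, G=4)
step 2: fire α:  (A=4, B=2, C=0, D=4, E=0, F=1, G=4) → (A=4, B=2, C=0, D=6, E=0, F=0, G=6)
step 3: fire β:  (A=4, B=2, C=0, D=6, E=0, F=0, G=6) → (A=3, B=2, C=0, D=9, E=0, F=0, G=9)

YES — reachable via ⟨α, α, β⟩ (3 firings)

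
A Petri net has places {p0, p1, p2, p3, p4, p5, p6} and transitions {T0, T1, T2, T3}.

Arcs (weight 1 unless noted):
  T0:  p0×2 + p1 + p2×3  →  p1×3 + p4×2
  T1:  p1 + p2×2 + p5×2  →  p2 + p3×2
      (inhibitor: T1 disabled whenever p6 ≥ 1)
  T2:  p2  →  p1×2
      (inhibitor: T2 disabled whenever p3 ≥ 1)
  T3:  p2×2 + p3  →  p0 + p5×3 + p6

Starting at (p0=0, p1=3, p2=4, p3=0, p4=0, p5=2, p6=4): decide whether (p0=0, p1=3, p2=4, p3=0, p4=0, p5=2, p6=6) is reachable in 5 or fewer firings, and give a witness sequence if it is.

NO — not reachable within 5 firings

depth 0: 1 marking
depth 1: 2 markings reached so far
depth 2: 3 markings reached so far
depth 3: 4 markings reached so far
depth 4: 5 markings reached so far
depth 5: 5 markings reached so far
(frontier empty at depth 5; search complete)
target is not among the 5 markings reachable within 5 steps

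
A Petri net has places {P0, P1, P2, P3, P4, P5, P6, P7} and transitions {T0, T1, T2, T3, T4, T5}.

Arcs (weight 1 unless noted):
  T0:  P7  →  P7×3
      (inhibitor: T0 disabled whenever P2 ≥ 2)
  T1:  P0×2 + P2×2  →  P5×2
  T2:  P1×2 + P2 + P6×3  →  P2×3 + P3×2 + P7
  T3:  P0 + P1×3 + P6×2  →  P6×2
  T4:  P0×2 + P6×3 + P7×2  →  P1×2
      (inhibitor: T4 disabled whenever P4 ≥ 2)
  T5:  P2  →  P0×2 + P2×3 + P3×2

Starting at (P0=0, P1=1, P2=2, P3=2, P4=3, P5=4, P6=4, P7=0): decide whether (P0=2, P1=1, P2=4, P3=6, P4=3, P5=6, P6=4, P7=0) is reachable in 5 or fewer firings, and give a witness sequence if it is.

YES — reachable via ⟨T5, T1, T5⟩ (3 firings)

step 1: fire T5:  (P0=0, P1=1, P2=2, P3=2, P4=3, P5=4, P6=4, P7=0) → (P0=2, P1=1, P2=4, P3=4, P4=3, P5=4, P6=4, P7=0)
step 2: fire T1:  (P0=2, P1=1, P2=4, P3=4, P4=3, P5=4, P6=4, P7=0) → (P0=0, P1=1, P2=2, P3=4, P4=3, P5=6, P6=4, P7=0)
step 3: fire T5:  (P0=0, P1=1, P2=2, P3=4, P4=3, P5=6, P6=4, P7=0) → (P0=2, P1=1, P2=4, P3=6, P4=3, P5=6, P6=4, P7=0)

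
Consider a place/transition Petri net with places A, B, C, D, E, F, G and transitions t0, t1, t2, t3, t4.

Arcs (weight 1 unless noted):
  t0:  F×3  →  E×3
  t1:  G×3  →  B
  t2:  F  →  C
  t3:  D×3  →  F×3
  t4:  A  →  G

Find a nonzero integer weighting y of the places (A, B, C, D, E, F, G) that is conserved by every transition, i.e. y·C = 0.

Incidence matrix C (rows=places, cols=transitions):
       t0   t1   t2   t3   t4
    A   0    0    0    0   -1
    B   0    1    0    0    0
    C   0    0    1    0    0
    D   0    0    0   -3    0
    E   3    0    0    0    0
    F  -3    0   -1    3    0
    G   0   -3    0    0    1

Candidate y = [0, 0, 1, 1, 1, 1, 0]; check y·C column-wise:
  col t0: 1·0 + 1·0 + 1·3 + 1·-3 = 0
  col t1: 0·1 + 1·0 + 1·0 + 1·0 + 1·0 + 0·-3 = 0
  col t2: 1·1 + 1·0 + 1·0 + 1·-1 = 0
  col t3: 1·0 + 1·-3 + 1·0 + 1·3 = 0
  col t4: 0·-1 + 1·0 + 1·0 + 1·0 + 1·0 + 0·1 = 0

y = (A:0, B:0, C:1, D:1, E:1, F:1, G:0)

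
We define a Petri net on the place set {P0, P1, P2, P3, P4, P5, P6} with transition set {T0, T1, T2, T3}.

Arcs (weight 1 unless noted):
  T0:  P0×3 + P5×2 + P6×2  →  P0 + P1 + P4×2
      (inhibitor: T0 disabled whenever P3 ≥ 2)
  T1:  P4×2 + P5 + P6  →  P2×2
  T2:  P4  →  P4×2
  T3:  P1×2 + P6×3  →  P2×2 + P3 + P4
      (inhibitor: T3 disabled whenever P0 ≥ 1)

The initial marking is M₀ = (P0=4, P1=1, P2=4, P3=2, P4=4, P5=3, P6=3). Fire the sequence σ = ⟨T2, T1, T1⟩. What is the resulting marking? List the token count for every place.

step 1: fire T2:  (P0=4, P1=1, P2=4, P3=2, P4=4, P5=3, P6=3) → (P0=4, P1=1, P2=4, P3=2, P4=5, P5=3, P6=3)
step 2: fire T1:  (P0=4, P1=1, P2=4, P3=2, P4=5, P5=3, P6=3) → (P0=4, P1=1, P2=6, P3=2, P4=3, P5=2, P6=2)
step 3: fire T1:  (P0=4, P1=1, P2=6, P3=2, P4=3, P5=2, P6=2) → (P0=4, P1=1, P2=8, P3=2, P4=1, P5=1, P6=1)

(P0=4, P1=1, P2=8, P3=2, P4=1, P5=1, P6=1)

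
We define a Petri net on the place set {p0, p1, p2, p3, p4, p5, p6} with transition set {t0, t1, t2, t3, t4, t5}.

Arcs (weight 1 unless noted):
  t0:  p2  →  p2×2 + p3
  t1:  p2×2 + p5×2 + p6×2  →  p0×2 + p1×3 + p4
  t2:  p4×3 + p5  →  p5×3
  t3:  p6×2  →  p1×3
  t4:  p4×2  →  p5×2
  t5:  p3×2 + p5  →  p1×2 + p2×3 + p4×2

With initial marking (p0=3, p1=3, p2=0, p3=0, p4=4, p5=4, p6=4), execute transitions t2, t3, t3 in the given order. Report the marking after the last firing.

step 1: fire t2:  (p0=3, p1=3, p2=0, p3=0, p4=4, p5=4, p6=4) → (p0=3, p1=3, p2=0, p3=0, p4=1, p5=6, p6=4)
step 2: fire t3:  (p0=3, p1=3, p2=0, p3=0, p4=1, p5=6, p6=4) → (p0=3, p1=6, p2=0, p3=0, p4=1, p5=6, p6=2)
step 3: fire t3:  (p0=3, p1=6, p2=0, p3=0, p4=1, p5=6, p6=2) → (p0=3, p1=9, p2=0, p3=0, p4=1, p5=6, p6=0)

(p0=3, p1=9, p2=0, p3=0, p4=1, p5=6, p6=0)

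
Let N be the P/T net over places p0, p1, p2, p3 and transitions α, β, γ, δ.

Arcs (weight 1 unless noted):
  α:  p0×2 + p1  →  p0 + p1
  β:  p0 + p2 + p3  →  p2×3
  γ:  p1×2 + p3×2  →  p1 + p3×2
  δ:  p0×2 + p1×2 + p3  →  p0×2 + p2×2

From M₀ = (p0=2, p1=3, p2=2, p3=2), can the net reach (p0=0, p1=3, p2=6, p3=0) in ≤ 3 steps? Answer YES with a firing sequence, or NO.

step 1: fire β:  (p0=2, p1=3, p2=2, p3=2) → (p0=1, p1=3, p2=4, p3=1)
step 2: fire β:  (p0=1, p1=3, p2=4, p3=1) → (p0=0, p1=3, p2=6, p3=0)

YES — reachable via ⟨β, β⟩ (2 firings)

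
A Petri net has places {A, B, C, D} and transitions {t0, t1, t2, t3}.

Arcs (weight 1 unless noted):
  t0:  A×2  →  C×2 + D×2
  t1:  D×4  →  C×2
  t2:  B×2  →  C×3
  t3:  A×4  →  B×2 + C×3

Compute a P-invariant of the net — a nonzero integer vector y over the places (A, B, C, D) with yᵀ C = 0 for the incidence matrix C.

Incidence matrix C (rows=places, cols=transitions):
       t0   t1   t2   t3
    A  -2    0    0   -4
    B   0    0   -2    2
    C   2    2    3    3
    D   2   -4    0    0

Candidate y = [3, 3, 2, 1]; check y·C column-wise:
  col t0: 3·-2 + 3·0 + 2·2 + 1·2 = 0
  col t1: 3·0 + 3·0 + 2·2 + 1·-4 = 0
  col t2: 3·0 + 3·-2 + 2·3 + 1·0 = 0
  col t3: 3·-4 + 3·2 + 2·3 + 1·0 = 0

y = (A:3, B:3, C:2, D:1)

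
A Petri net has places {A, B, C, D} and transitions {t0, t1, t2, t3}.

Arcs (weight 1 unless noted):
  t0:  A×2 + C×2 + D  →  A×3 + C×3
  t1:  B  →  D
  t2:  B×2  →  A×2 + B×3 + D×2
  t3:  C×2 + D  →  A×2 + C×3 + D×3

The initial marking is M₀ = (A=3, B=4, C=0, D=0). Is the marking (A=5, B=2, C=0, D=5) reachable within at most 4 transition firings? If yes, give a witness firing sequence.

step 1: fire t1:  (A=3, B=4, C=0, D=0) → (A=3, B=3, C=0, D=1)
step 2: fire t1:  (A=3, B=3, C=0, D=1) → (A=3, B=2, C=0, D=2)
step 3: fire t2:  (A=3, B=2, C=0, D=2) → (A=5, B=3, C=0, D=4)
step 4: fire t1:  (A=5, B=3, C=0, D=4) → (A=5, B=2, C=0, D=5)

YES — reachable via ⟨t1, t1, t2, t1⟩ (4 firings)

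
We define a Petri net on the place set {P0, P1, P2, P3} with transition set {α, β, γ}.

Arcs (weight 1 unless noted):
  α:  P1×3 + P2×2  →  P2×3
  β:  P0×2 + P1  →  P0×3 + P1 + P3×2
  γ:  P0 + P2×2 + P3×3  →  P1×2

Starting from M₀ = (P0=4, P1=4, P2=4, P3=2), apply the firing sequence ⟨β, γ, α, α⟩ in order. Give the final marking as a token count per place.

step 1: fire β:  (P0=4, P1=4, P2=4, P3=2) → (P0=5, P1=4, P2=4, P3=4)
step 2: fire γ:  (P0=5, P1=4, P2=4, P3=4) → (P0=4, P1=6, P2=2, P3=1)
step 3: fire α:  (P0=4, P1=6, P2=2, P3=1) → (P0=4, P1=3, P2=3, P3=1)
step 4: fire α:  (P0=4, P1=3, P2=3, P3=1) → (P0=4, P1=0, P2=4, P3=1)

(P0=4, P1=0, P2=4, P3=1)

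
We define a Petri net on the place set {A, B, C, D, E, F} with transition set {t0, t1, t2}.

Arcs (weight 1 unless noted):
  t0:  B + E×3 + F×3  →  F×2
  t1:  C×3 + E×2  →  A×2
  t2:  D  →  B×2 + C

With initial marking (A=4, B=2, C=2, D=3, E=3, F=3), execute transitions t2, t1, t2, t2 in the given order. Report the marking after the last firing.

step 1: fire t2:  (A=4, B=2, C=2, D=3, E=3, F=3) → (A=4, B=4, C=3, D=2, E=3, F=3)
step 2: fire t1:  (A=4, B=4, C=3, D=2, E=3, F=3) → (A=6, B=4, C=0, D=2, E=1, F=3)
step 3: fire t2:  (A=6, B=4, C=0, D=2, E=1, F=3) → (A=6, B=6, C=1, D=1, E=1, F=3)
step 4: fire t2:  (A=6, B=6, C=1, D=1, E=1, F=3) → (A=6, B=8, C=2, D=0, E=1, F=3)

(A=6, B=8, C=2, D=0, E=1, F=3)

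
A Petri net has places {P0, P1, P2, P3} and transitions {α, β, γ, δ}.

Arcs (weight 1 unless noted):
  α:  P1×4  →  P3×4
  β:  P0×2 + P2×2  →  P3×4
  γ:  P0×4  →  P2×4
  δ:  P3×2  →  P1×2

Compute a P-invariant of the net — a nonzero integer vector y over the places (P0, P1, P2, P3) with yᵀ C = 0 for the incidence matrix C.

y = (P0:1, P1:1, P2:1, P3:1)

Incidence matrix C (rows=places, cols=transitions):
        α    β    γ    δ
   P0   0   -2   -4    0
   P1  -4    0    0    2
   P2   0   -2    4    0
   P3   4    4    0   -2

Candidate y = [1, 1, 1, 1]; check y·C column-wise:
  col α: 1·0 + 1·-4 + 1·0 + 1·4 = 0
  col β: 1·-2 + 1·0 + 1·-2 + 1·4 = 0
  col γ: 1·-4 + 1·0 + 1·4 + 1·0 = 0
  col δ: 1·0 + 1·2 + 1·0 + 1·-2 = 0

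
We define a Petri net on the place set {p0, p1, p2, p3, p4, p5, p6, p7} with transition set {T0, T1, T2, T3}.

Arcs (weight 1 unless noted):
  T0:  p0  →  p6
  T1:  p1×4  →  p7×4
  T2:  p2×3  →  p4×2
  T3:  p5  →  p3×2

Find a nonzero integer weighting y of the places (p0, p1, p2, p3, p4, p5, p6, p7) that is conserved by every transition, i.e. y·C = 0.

Incidence matrix C (rows=places, cols=transitions):
       T0   T1   T2   T3
   p0  -1    0    0    0
   p1   0   -4    0    0
   p2   0    0   -3    0
   p3   0    0    0    2
   p4   0    0    2    0
   p5   0    0    0   -1
   p6   1    0    0    0
   p7   0    4    0    0

Candidate y = [0, 0, 2, 0, 3, 0, 0, 0]; check y·C column-wise:
  col T0: 0·-1 + 2·0 + 3·0 + 0·1 = 0
  col T1: 0·-4 + 2·0 + 3·0 + 0·4 = 0
  col T2: 2·-3 + 3·2 = 0
  col T3: 2·0 + 0·2 + 3·0 + 0·-1 = 0

y = (p0:0, p1:0, p2:2, p3:0, p4:3, p5:0, p6:0, p7:0)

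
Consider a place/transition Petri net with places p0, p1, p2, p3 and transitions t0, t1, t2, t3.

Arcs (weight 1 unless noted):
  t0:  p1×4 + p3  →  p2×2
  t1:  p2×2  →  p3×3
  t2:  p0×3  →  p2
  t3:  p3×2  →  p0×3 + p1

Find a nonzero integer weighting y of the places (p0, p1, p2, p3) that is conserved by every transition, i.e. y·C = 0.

y = (p0:1, p1:1, p2:3, p3:2)

Incidence matrix C (rows=places, cols=transitions):
       t0   t1   t2   t3
   p0   0    0   -3    3
   p1  -4    0    0    1
   p2   2   -2    1    0
   p3  -1    3    0   -2

Candidate y = [1, 1, 3, 2]; check y·C column-wise:
  col t0: 1·0 + 1·-4 + 3·2 + 2·-1 = 0
  col t1: 1·0 + 1·0 + 3·-2 + 2·3 = 0
  col t2: 1·-3 + 1·0 + 3·1 + 2·0 = 0
  col t3: 1·3 + 1·1 + 3·0 + 2·-2 = 0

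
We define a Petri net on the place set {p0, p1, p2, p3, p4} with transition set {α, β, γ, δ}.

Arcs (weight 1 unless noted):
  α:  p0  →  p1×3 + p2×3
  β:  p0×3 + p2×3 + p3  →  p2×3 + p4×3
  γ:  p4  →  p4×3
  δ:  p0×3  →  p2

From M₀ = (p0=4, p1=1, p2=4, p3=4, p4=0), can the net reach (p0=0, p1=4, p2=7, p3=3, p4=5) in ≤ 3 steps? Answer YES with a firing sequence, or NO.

step 1: fire α:  (p0=4, p1=1, p2=4, p3=4, p4=0) → (p0=3, p1=4, p2=7, p3=4, p4=0)
step 2: fire β:  (p0=3, p1=4, p2=7, p3=4, p4=0) → (p0=0, p1=4, p2=7, p3=3, p4=3)
step 3: fire γ:  (p0=0, p1=4, p2=7, p3=3, p4=3) → (p0=0, p1=4, p2=7, p3=3, p4=5)

YES — reachable via ⟨α, β, γ⟩ (3 firings)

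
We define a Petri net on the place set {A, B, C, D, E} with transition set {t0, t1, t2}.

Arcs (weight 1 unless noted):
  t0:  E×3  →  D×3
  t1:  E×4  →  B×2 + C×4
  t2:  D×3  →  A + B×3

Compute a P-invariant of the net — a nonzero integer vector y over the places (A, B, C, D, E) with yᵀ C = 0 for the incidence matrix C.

y = (A:6, B:-2, C:1, D:0, E:0)

Incidence matrix C (rows=places, cols=transitions):
       t0   t1   t2
    A   0    0    1
    B   0    2    3
    C   0    4    0
    D   3    0   -3
    E  -3   -4    0

Candidate y = [6, -2, 1, 0, 0]; check y·C column-wise:
  col t0: 6·0 + -2·0 + 1·0 + 0·3 + 0·-3 = 0
  col t1: 6·0 + -2·2 + 1·4 + 0·-4 = 0
  col t2: 6·1 + -2·3 + 1·0 + 0·-3 = 0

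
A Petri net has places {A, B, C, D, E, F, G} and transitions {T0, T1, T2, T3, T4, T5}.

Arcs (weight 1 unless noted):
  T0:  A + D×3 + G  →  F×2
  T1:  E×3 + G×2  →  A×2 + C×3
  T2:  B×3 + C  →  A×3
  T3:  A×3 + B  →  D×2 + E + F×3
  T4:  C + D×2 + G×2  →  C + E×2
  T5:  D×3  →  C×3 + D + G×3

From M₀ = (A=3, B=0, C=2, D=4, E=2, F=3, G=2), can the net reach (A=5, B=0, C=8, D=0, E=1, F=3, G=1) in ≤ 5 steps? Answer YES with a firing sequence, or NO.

YES — reachable via ⟨T5, T4, T1⟩ (3 firings)

step 1: fire T5:  (A=3, B=0, C=2, D=4, E=2, F=3, G=2) → (A=3, B=0, C=5, D=2, E=2, F=3, G=5)
step 2: fire T4:  (A=3, B=0, C=5, D=2, E=2, F=3, G=5) → (A=3, B=0, C=5, D=0, E=4, F=3, G=3)
step 3: fire T1:  (A=3, B=0, C=5, D=0, E=4, F=3, G=3) → (A=5, B=0, C=8, D=0, E=1, F=3, G=1)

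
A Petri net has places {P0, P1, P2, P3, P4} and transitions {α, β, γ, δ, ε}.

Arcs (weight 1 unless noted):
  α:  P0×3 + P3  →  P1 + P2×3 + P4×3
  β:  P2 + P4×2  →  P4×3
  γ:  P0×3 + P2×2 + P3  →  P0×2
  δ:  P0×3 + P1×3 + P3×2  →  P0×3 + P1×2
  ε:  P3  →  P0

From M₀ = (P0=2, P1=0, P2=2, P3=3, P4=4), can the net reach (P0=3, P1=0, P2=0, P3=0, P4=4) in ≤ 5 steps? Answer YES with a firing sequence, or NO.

YES — reachable via ⟨ε, γ, ε⟩ (3 firings)

step 1: fire ε:  (P0=2, P1=0, P2=2, P3=3, P4=4) → (P0=3, P1=0, P2=2, P3=2, P4=4)
step 2: fire γ:  (P0=3, P1=0, P2=2, P3=2, P4=4) → (P0=2, P1=0, P2=0, P3=1, P4=4)
step 3: fire ε:  (P0=2, P1=0, P2=0, P3=1, P4=4) → (P0=3, P1=0, P2=0, P3=0, P4=4)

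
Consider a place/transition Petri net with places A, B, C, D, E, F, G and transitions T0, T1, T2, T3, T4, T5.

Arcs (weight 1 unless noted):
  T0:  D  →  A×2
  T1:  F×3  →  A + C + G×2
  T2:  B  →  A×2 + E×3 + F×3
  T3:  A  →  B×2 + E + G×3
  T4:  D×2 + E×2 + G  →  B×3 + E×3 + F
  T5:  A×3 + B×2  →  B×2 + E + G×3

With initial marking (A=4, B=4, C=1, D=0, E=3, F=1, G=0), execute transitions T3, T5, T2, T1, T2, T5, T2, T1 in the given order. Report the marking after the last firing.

step 1: fire T3:  (A=4, B=4, C=1, D=0, E=3, F=1, G=0) → (A=3, B=6, C=1, D=0, E=4, F=1, G=3)
step 2: fire T5:  (A=3, B=6, C=1, D=0, E=4, F=1, G=3) → (A=0, B=6, C=1, D=0, E=5, F=1, G=6)
step 3: fire T2:  (A=0, B=6, C=1, D=0, E=5, F=1, G=6) → (A=2, B=5, C=1, D=0, E=8, F=4, G=6)
step 4: fire T1:  (A=2, B=5, C=1, D=0, E=8, F=4, G=6) → (A=3, B=5, C=2, D=0, E=8, F=1, G=8)
step 5: fire T2:  (A=3, B=5, C=2, D=0, E=8, F=1, G=8) → (A=5, B=4, C=2, D=0, E=11, F=4, G=8)
step 6: fire T5:  (A=5, B=4, C=2, D=0, E=11, F=4, G=8) → (A=2, B=4, C=2, D=0, E=12, F=4, G=11)
step 7: fire T2:  (A=2, B=4, C=2, D=0, E=12, F=4, G=11) → (A=4, B=3, C=2, D=0, E=15, F=7, G=11)
step 8: fire T1:  (A=4, B=3, C=2, D=0, E=15, F=7, G=11) → (A=5, B=3, C=3, D=0, E=15, F=4, G=13)

(A=5, B=3, C=3, D=0, E=15, F=4, G=13)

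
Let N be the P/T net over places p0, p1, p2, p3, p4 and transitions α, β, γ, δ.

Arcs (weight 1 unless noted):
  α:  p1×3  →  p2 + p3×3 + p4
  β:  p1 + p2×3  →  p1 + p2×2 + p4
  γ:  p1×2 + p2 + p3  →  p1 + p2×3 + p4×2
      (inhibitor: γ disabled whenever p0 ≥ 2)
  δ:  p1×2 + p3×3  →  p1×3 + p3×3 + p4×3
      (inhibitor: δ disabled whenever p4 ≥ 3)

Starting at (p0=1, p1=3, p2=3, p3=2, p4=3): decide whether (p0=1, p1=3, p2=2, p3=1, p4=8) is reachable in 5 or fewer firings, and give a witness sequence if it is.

NO — not reachable within 5 firings

depth 0: 1 marking
depth 1: 4 markings reached so far
depth 2: 7 markings reached so far
depth 3: 9 markings reached so far
depth 4: 11 markings reached so far
depth 5: 12 markings reached so far
target is not among the 12 markings reachable within 5 steps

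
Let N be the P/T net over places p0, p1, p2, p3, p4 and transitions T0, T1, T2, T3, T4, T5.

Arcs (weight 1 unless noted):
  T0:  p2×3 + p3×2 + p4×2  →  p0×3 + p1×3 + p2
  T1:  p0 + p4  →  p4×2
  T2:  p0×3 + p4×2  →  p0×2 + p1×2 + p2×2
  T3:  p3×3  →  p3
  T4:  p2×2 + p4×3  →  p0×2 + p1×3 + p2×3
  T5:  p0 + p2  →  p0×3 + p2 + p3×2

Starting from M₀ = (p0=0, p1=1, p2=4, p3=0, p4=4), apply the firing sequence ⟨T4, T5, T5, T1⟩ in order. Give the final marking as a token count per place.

(p0=5, p1=4, p2=5, p3=4, p4=2)

step 1: fire T4:  (p0=0, p1=1, p2=4, p3=0, p4=4) → (p0=2, p1=4, p2=5, p3=0, p4=1)
step 2: fire T5:  (p0=2, p1=4, p2=5, p3=0, p4=1) → (p0=4, p1=4, p2=5, p3=2, p4=1)
step 3: fire T5:  (p0=4, p1=4, p2=5, p3=2, p4=1) → (p0=6, p1=4, p2=5, p3=4, p4=1)
step 4: fire T1:  (p0=6, p1=4, p2=5, p3=4, p4=1) → (p0=5, p1=4, p2=5, p3=4, p4=2)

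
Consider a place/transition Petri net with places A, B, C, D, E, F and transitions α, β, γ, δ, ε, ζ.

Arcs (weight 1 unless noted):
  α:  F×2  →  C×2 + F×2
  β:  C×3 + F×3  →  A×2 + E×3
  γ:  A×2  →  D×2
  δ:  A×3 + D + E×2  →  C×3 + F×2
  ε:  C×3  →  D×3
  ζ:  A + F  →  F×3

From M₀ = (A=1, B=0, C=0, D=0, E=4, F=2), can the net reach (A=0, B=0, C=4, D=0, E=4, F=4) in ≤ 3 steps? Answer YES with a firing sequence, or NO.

step 1: fire α:  (A=1, B=0, C=0, D=0, E=4, F=2) → (A=1, B=0, C=2, D=0, E=4, F=2)
step 2: fire α:  (A=1, B=0, C=2, D=0, E=4, F=2) → (A=1, B=0, C=4, D=0, E=4, F=2)
step 3: fire ζ:  (A=1, B=0, C=4, D=0, E=4, F=2) → (A=0, B=0, C=4, D=0, E=4, F=4)

YES — reachable via ⟨α, α, ζ⟩ (3 firings)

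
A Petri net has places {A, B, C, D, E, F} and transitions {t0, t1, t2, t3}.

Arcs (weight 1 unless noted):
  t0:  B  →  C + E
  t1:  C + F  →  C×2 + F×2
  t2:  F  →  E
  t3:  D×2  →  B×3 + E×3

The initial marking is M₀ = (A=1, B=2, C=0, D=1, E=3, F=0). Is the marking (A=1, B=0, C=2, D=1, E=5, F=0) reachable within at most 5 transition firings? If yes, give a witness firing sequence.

YES — reachable via ⟨t0, t0⟩ (2 firings)

step 1: fire t0:  (A=1, B=2, C=0, D=1, E=3, F=0) → (A=1, B=1, C=1, D=1, E=4, F=0)
step 2: fire t0:  (A=1, B=1, C=1, D=1, E=4, F=0) → (A=1, B=0, C=2, D=1, E=5, F=0)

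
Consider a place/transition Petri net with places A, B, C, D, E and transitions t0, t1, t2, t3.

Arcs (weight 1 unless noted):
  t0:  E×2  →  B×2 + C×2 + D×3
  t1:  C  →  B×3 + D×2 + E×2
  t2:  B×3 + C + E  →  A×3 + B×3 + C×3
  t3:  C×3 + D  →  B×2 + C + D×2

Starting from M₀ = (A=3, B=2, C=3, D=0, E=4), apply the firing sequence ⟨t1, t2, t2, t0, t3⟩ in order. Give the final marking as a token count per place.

(A=9, B=9, C=6, D=6, E=2)

step 1: fire t1:  (A=3, B=2, C=3, D=0, E=4) → (A=3, B=5, C=2, D=2, E=6)
step 2: fire t2:  (A=3, B=5, C=2, D=2, E=6) → (A=6, B=5, C=4, D=2, E=5)
step 3: fire t2:  (A=6, B=5, C=4, D=2, E=5) → (A=9, B=5, C=6, D=2, E=4)
step 4: fire t0:  (A=9, B=5, C=6, D=2, E=4) → (A=9, B=7, C=8, D=5, E=2)
step 5: fire t3:  (A=9, B=7, C=8, D=5, E=2) → (A=9, B=9, C=6, D=6, E=2)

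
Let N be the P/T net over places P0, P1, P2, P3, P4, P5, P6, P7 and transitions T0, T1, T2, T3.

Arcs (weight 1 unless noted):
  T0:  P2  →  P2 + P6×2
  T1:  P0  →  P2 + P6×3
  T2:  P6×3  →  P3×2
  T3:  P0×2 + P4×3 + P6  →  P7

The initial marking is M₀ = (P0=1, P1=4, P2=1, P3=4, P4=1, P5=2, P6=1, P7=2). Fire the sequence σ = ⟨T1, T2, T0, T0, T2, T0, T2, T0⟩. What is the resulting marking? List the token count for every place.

step 1: fire T1:  (P0=1, P1=4, P2=1, P3=4, P4=1, P5=2, P6=1, P7=2) → (P0=0, P1=4, P2=2, P3=4, P4=1, P5=2, P6=4, P7=2)
step 2: fire T2:  (P0=0, P1=4, P2=2, P3=4, P4=1, P5=2, P6=4, P7=2) → (P0=0, P1=4, P2=2, P3=6, P4=1, P5=2, P6=1, P7=2)
step 3: fire T0:  (P0=0, P1=4, P2=2, P3=6, P4=1, P5=2, P6=1, P7=2) → (P0=0, P1=4, P2=2, P3=6, P4=1, P5=2, P6=3, P7=2)
step 4: fire T0:  (P0=0, P1=4, P2=2, P3=6, P4=1, P5=2, P6=3, P7=2) → (P0=0, P1=4, P2=2, P3=6, P4=1, P5=2, P6=5, P7=2)
step 5: fire T2:  (P0=0, P1=4, P2=2, P3=6, P4=1, P5=2, P6=5, P7=2) → (P0=0, P1=4, P2=2, P3=8, P4=1, P5=2, P6=2, P7=2)
step 6: fire T0:  (P0=0, P1=4, P2=2, P3=8, P4=1, P5=2, P6=2, P7=2) → (P0=0, P1=4, P2=2, P3=8, P4=1, P5=2, P6=4, P7=2)
step 7: fire T2:  (P0=0, P1=4, P2=2, P3=8, P4=1, P5=2, P6=4, P7=2) → (P0=0, P1=4, P2=2, P3=10, P4=1, P5=2, P6=1, P7=2)
step 8: fire T0:  (P0=0, P1=4, P2=2, P3=10, P4=1, P5=2, P6=1, P7=2) → (P0=0, P1=4, P2=2, P3=10, P4=1, P5=2, P6=3, P7=2)

(P0=0, P1=4, P2=2, P3=10, P4=1, P5=2, P6=3, P7=2)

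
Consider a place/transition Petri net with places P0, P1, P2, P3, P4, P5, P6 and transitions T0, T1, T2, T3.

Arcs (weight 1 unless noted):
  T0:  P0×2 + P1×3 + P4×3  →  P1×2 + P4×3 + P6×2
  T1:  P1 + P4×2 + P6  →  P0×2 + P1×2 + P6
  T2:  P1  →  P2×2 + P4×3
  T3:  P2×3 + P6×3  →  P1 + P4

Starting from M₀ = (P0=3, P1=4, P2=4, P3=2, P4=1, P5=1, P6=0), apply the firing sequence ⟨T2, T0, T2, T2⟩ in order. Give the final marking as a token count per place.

(P0=1, P1=0, P2=10, P3=2, P4=10, P5=1, P6=2)

step 1: fire T2:  (P0=3, P1=4, P2=4, P3=2, P4=1, P5=1, P6=0) → (P0=3, P1=3, P2=6, P3=2, P4=4, P5=1, P6=0)
step 2: fire T0:  (P0=3, P1=3, P2=6, P3=2, P4=4, P5=1, P6=0) → (P0=1, P1=2, P2=6, P3=2, P4=4, P5=1, P6=2)
step 3: fire T2:  (P0=1, P1=2, P2=6, P3=2, P4=4, P5=1, P6=2) → (P0=1, P1=1, P2=8, P3=2, P4=7, P5=1, P6=2)
step 4: fire T2:  (P0=1, P1=1, P2=8, P3=2, P4=7, P5=1, P6=2) → (P0=1, P1=0, P2=10, P3=2, P4=10, P5=1, P6=2)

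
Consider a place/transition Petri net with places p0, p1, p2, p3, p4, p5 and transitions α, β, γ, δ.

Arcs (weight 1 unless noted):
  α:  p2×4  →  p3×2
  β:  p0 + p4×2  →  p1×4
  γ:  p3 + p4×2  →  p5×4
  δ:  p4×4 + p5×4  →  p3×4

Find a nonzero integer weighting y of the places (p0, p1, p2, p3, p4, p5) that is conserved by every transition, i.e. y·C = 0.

Incidence matrix C (rows=places, cols=transitions):
        α    β    γ    δ
   p0   0   -1    0    0
   p1   0    4    0    0
   p2  -4    0    0    0
   p3   2    0   -1    4
   p4   0   -2   -2   -4
   p5   0    0    4   -4

Candidate y = [4, 1, 0, 0, 0, 0]; check y·C column-wise:
  col α: 4·0 + 1·0 + 0·-4 + 0·2 = 0
  col β: 4·-1 + 1·4 + 0·-2 = 0
  col γ: 4·0 + 1·0 + 0·-1 + 0·-2 + 0·4 = 0
  col δ: 4·0 + 1·0 + 0·4 + 0·-4 + 0·-4 = 0

y = (p0:4, p1:1, p2:0, p3:0, p4:0, p5:0)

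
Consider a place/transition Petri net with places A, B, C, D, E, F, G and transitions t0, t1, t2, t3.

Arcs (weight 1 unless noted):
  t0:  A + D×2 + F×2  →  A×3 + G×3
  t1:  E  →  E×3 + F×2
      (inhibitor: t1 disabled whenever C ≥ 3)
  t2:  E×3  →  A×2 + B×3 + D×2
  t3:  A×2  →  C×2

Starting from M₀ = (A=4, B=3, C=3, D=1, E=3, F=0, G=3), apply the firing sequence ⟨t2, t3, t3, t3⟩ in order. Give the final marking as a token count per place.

(A=0, B=6, C=9, D=3, E=0, F=0, G=3)

step 1: fire t2:  (A=4, B=3, C=3, D=1, E=3, F=0, G=3) → (A=6, B=6, C=3, D=3, E=0, F=0, G=3)
step 2: fire t3:  (A=6, B=6, C=3, D=3, E=0, F=0, G=3) → (A=4, B=6, C=5, D=3, E=0, F=0, G=3)
step 3: fire t3:  (A=4, B=6, C=5, D=3, E=0, F=0, G=3) → (A=2, B=6, C=7, D=3, E=0, F=0, G=3)
step 4: fire t3:  (A=2, B=6, C=7, D=3, E=0, F=0, G=3) → (A=0, B=6, C=9, D=3, E=0, F=0, G=3)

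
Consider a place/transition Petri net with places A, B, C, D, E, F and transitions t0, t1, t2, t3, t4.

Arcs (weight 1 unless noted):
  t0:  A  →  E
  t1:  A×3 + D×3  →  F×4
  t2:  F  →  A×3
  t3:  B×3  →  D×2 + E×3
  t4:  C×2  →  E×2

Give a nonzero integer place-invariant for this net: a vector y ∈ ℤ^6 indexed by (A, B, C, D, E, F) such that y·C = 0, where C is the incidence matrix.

Incidence matrix C (rows=places, cols=transitions):
       t0   t1   t2   t3   t4
    A  -1   -3    3    0    0
    B   0    0    0   -3    0
    C   0    0    0    0   -2
    D   0   -3    0    2    0
    E   1    0    0    3    2
    F   0    4   -1    0    0

Candidate y = [1, 3, 1, 3, 1, 3]; check y·C column-wise:
  col t0: 1·-1 + 3·0 + 1·0 + 3·0 + 1·1 + 3·0 = 0
  col t1: 1·-3 + 3·0 + 1·0 + 3·-3 + 1·0 + 3·4 = 0
  col t2: 1·3 + 3·0 + 1·0 + 3·0 + 1·0 + 3·-1 = 0
  col t3: 1·0 + 3·-3 + 1·0 + 3·2 + 1·3 + 3·0 = 0
  col t4: 1·0 + 3·0 + 1·-2 + 3·0 + 1·2 + 3·0 = 0

y = (A:1, B:3, C:1, D:3, E:1, F:3)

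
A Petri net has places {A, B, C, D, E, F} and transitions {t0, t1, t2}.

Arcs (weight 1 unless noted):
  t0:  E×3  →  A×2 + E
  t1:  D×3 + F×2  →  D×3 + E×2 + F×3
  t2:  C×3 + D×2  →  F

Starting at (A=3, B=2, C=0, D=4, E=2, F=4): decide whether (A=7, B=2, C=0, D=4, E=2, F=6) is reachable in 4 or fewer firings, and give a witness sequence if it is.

step 1: fire t1:  (A=3, B=2, C=0, D=4, E=2, F=4) → (A=3, B=2, C=0, D=4, E=4, F=5)
step 2: fire t0:  (A=3, B=2, C=0, D=4, E=4, F=5) → (A=5, B=2, C=0, D=4, E=2, F=5)
step 3: fire t1:  (A=5, B=2, C=0, D=4, E=2, F=5) → (A=5, B=2, C=0, D=4, E=4, F=6)
step 4: fire t0:  (A=5, B=2, C=0, D=4, E=4, F=6) → (A=7, B=2, C=0, D=4, E=2, F=6)

YES — reachable via ⟨t1, t0, t1, t0⟩ (4 firings)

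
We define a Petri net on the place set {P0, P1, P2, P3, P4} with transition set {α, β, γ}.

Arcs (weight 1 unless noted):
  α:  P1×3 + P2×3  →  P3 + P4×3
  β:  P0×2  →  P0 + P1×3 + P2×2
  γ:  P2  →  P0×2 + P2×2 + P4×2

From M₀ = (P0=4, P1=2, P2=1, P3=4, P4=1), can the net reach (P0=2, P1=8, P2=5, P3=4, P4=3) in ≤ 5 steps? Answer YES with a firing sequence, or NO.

NO — not reachable within 5 firings

depth 0: 1 marking
depth 1: 3 markings reached so far
depth 2: 7 markings reached so far
depth 3: 13 markings reached so far
depth 4: 20 markings reached so far
depth 5: 30 markings reached so far
target is not among the 30 markings reachable within 5 steps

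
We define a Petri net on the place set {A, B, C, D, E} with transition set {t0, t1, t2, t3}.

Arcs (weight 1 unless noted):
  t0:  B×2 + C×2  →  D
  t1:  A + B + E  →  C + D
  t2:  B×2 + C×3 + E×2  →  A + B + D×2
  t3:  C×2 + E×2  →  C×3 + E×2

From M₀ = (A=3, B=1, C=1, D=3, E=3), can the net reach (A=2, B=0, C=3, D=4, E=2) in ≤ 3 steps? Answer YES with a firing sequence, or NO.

step 1: fire t1:  (A=3, B=1, C=1, D=3, E=3) → (A=2, B=0, C=2, D=4, E=2)
step 2: fire t3:  (A=2, B=0, C=2, D=4, E=2) → (A=2, B=0, C=3, D=4, E=2)

YES — reachable via ⟨t1, t3⟩ (2 firings)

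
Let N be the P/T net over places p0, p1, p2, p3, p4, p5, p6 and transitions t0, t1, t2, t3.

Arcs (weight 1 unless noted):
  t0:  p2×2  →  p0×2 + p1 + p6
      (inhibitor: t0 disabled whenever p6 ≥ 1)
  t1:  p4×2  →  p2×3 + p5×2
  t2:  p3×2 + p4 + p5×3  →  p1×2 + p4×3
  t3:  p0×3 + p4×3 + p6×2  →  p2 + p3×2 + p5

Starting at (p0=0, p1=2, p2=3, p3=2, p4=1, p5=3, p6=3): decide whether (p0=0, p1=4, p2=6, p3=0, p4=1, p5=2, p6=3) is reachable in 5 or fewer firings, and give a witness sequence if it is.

YES — reachable via ⟨t2, t1⟩ (2 firings)

step 1: fire t2:  (p0=0, p1=2, p2=3, p3=2, p4=1, p5=3, p6=3) → (p0=0, p1=4, p2=3, p3=0, p4=3, p5=0, p6=3)
step 2: fire t1:  (p0=0, p1=4, p2=3, p3=0, p4=3, p5=0, p6=3) → (p0=0, p1=4, p2=6, p3=0, p4=1, p5=2, p6=3)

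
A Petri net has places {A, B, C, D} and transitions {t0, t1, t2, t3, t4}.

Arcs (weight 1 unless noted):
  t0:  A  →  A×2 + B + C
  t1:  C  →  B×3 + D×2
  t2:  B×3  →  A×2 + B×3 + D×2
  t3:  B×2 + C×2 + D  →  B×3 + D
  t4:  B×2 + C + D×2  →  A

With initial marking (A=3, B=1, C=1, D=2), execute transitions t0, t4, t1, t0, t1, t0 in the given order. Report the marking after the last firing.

step 1: fire t0:  (A=3, B=1, C=1, D=2) → (A=4, B=2, C=2, D=2)
step 2: fire t4:  (A=4, B=2, C=2, D=2) → (A=5, B=0, C=1, D=0)
step 3: fire t1:  (A=5, B=0, C=1, D=0) → (A=5, B=3, C=0, D=2)
step 4: fire t0:  (A=5, B=3, C=0, D=2) → (A=6, B=4, C=1, D=2)
step 5: fire t1:  (A=6, B=4, C=1, D=2) → (A=6, B=7, C=0, D=4)
step 6: fire t0:  (A=6, B=7, C=0, D=4) → (A=7, B=8, C=1, D=4)

(A=7, B=8, C=1, D=4)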